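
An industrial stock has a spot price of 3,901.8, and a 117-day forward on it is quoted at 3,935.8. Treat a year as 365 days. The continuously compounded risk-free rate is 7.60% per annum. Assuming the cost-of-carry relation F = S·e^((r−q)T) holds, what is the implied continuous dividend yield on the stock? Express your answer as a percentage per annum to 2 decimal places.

4.89%

From F = S·e^((r−q)T): (r − q) = ln(F/S)/T
ln(3935.8/3901.8) = ln(1.008714) = 0.008676
(r − q) = 0.008676 / (117/365) = 0.027066
q = r − ln(F/S)/T = 0.0760 − 0.027066 = 0.048934
q = 4.89%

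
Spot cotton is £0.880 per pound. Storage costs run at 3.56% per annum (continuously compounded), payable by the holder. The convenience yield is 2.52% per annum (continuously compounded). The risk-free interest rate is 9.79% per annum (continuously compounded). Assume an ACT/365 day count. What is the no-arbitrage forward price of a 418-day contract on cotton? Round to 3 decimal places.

£0.996 per pound

Net carry = r + u − y = 0.0979 + 0.0356 − 0.0252 = 0.1083
F = S·e^((r+u−y)T) = 0.880 · e^(0.1083 × 418/365) = 0.880 · e^0.124026
= 0.880 × 1.132045 = £0.996 per pound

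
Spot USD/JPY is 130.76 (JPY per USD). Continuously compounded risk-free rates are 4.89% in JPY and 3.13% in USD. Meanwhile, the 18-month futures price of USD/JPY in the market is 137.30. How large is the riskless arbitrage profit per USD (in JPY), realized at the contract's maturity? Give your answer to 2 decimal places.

3.04 per USD (in JPY)

Fair futures: F* = S·e^(carry·T), with carry = (r_JPY − r_USD) = 0.0489 − 0.0313 = 0.0176
F* = 130.76 · e^(0.0176 × 18/12) = 130.76 · e^0.026400 = 130.76 × 1.026752 = 134.2581
Market 137.30 > fair 134.2581: forward overpriced → cash-and-carry (buy spot, short the forward).
At maturity, profit = |F_mkt − F*| = |137.30 − 134.2581| = 3.04 per USD (in JPY)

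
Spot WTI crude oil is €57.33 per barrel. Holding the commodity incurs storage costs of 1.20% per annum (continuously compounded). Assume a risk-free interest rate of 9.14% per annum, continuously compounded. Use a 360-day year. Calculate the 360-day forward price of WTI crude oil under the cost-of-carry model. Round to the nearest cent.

Net carry = r + u − y = 0.0914 + 0.0120 − 0.0000 = 0.1034
F = S·e^((r+u−y)T) = 57.33 · e^(0.1034 × 360/360) = 57.33 · e^0.103400
= 57.33 × 1.108935 = €63.58 per barrel

€63.58 per barrel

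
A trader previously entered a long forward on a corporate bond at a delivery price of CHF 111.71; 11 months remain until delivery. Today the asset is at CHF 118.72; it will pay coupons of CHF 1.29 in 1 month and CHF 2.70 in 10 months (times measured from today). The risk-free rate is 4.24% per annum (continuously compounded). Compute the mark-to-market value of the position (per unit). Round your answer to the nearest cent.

PV(remaining coupons) I = 1.29·e^(−0.0424·1/12) + 2.70·e^(−0.0424·10/12) = 3.8917
Current forward F = (S − I)·e^(rT) = (118.72 − 3.8917)·e^(0.0424·11/12) = 114.8283 × 1.039632 = 119.3792
Value (long) = (F − K)·e^(−rT) = (119.3792 − 111.71) × 0.961879 = 7.3768
Value = CHF 7.38

CHF 7.38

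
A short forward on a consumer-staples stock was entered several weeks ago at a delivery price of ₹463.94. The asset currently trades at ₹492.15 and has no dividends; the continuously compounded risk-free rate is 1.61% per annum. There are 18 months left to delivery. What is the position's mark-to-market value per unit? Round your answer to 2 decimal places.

-₹39.28

Current fair forward for the remaining 18 months: F = S·e^(r·T), r = 0.0161
F = 492.15 · e^(0.0161 × 18/12) = 492.15 × 1.024444 = 504.1801
Value of long forward = (F − K)·e^(−rT) = (504.1801 − 463.94) · e^(−0.0161·18/12)
= 40.2401 × 0.976139 = 39.28
Short position value = −(long value) = -₹39.28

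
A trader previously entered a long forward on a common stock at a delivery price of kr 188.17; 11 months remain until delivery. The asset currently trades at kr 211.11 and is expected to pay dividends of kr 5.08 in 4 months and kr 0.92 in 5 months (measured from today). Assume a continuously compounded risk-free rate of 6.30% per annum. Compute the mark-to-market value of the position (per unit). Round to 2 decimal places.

kr 27.63

PV(remaining dividends) I = 5.08·e^(−0.0630·4/12) + 0.92·e^(−0.0630·5/12) = 5.8706
Current forward F = (S − I)·e^(rT) = (211.11 − 5.8706)·e^(0.0630·11/12) = 205.2394 × 1.059450 = 217.4409
Value (long) = (F − K)·e^(−rT) = (217.4409 − 188.17) × 0.943886 = 27.6284
Value = kr 27.63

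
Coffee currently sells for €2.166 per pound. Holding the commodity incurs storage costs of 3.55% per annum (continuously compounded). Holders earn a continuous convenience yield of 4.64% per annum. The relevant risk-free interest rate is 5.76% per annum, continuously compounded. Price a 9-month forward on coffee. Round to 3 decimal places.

Net carry = r + u − y = 0.0576 + 0.0355 − 0.0464 = 0.0467
F = S·e^((r+u−y)T) = 2.166 · e^(0.0467 × 9/12) = 2.166 · e^0.035025
= 2.166 × 1.035646 = €2.243 per pound

€2.243 per pound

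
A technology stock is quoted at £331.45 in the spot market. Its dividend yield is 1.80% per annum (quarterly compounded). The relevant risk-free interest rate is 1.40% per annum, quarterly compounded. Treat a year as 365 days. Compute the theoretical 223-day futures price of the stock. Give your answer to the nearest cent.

£330.64

F = S · (1+r/4)^(4T) / (1+q/4)^(4T)
= 331.45 × 1.008575 / 1.011033 = 331.45 × 0.997569
F = £330.64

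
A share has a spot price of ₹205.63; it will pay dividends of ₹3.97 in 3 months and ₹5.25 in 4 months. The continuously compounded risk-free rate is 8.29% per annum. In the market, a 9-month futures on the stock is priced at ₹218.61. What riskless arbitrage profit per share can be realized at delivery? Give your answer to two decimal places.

PV(dividends) I = 3.97·e^(−0.0829·3/12) + 5.25·e^(−0.0829·4/12) = 8.9955
Fair futures F* = (S − I)·e^(rT) = (205.63 − 8.9955)·e^0.062175 = 196.6345 × 1.064149 = 209.2484
Market ₹218.61 > fair 209.2484: forward overpriced → cash-and-carry (borrow at r, buy the stock and collect the dividends, short the forward).
Profit at T = |F_mkt − F*| = |218.61 − 209.2484| = ₹9.36 per share

₹9.36 per share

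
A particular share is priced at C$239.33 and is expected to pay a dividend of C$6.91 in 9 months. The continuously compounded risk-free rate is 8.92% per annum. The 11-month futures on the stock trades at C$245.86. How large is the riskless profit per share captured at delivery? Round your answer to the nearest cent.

PV(dividends) I = 6.91·e^(−0.0892·9/12) = 6.4628
Fair futures F* = (S − I)·e^(rT) = (239.33 − 6.4628)·e^0.081767 = 232.8672 × 1.085203 = 252.7082
Market C$245.86 < fair 252.7082: forward underpriced → reverse cash-and-carry (short the stock, invest proceeds at r, pay the dividends, go long the forward).
Profit at T = |F_mkt − F*| = |245.86 − 252.7082| = C$6.85 per share

C$6.85 per share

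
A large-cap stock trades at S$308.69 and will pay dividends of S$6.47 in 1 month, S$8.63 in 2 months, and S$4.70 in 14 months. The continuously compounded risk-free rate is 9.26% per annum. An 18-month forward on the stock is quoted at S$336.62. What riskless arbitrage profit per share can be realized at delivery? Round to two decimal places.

PV(dividends) I = 6.47·e^(−0.0926·1/12) + 8.63·e^(−0.0926·2/12) + 4.70·e^(−0.0926·14/12) = 19.1368
Fair forward F* = (S − I)·e^(rT) = (308.69 − 19.1368)·e^0.138900 = 289.5532 × 1.149009 = 332.6992
Market S$336.62 > fair 332.6992: forward overpriced → cash-and-carry (borrow at r, buy the stock and collect the dividends, short the forward).
Profit at T = |F_mkt − F*| = |336.62 − 332.6992| = S$3.92 per share

S$3.92 per share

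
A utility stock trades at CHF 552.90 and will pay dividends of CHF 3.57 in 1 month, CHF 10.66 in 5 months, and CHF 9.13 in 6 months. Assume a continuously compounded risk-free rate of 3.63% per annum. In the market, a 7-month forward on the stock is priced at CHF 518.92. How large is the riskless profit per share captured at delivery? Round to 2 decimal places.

CHF 22.29 per share

PV(dividends) I = 3.57·e^(−0.0363·1/12) + 10.66·e^(−0.0363·5/12) + 9.13·e^(−0.0363·6/12) = 23.0250
Fair forward F* = (S − I)·e^(rT) = (552.90 − 23.0250)·e^0.021175 = 529.8750 × 1.021401 = 541.2149
Market CHF 518.92 < fair 541.2149: forward underpriced → reverse cash-and-carry (short the stock, invest proceeds at r, pay the dividends, go long the forward).
Profit at T = |F_mkt − F*| = |518.92 − 541.2149| = CHF 22.29 per share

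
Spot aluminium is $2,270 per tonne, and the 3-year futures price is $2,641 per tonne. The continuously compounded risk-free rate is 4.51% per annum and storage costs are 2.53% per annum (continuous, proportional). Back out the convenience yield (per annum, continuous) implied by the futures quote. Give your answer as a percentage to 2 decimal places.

1.99%

F = S·e^((r+u−y)T) ⇒ (r+u−y) = ln(F/S)/T
ln(2641/2270) = 0.151378; /T ⇒ 0.050459
y = r + u − ln(F/S)/T = 0.0451 + 0.0253 − 0.050459 = 0.019941
y = 1.99%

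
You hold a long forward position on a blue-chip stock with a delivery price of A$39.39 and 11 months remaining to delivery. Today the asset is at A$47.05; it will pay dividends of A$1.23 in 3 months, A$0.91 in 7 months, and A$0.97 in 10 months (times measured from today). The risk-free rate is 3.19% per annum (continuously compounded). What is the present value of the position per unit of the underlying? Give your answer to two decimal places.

PV(remaining dividends) I = 1.23·e^(−0.0319·3/12) + 0.91·e^(−0.0319·7/12) + 0.97·e^(−0.0319·10/12) = 3.0580
Current forward F = (S − I)·e^(rT) = (47.05 − 3.0580)·e^(0.0319·11/12) = 43.9920 × 1.029673 = 45.2974
Value (long) = (F − K)·e^(−rT) = (45.2974 − 39.39) × 0.971182 = 5.7372
Value = A$5.74

A$5.74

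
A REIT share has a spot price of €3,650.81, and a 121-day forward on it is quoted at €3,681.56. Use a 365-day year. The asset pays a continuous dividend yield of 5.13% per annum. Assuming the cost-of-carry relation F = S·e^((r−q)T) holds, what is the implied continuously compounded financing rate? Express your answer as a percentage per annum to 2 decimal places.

From F = S·e^((r−q)T): (r − q) = ln(F/S)/T
ln(3681.56/3650.81) = ln(1.008423) = 0.008388
(r − q) = 0.008388 / (121/365) = 0.025303
r = ln(F/S)/T + q = 0.025303 + 0.0513 = 0.076603
r = 7.66%

7.66%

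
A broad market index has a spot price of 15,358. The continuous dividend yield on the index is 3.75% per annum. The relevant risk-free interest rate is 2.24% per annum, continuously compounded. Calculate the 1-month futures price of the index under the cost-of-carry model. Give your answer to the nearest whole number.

F = S·e^((r − q)T) = 15358 · e^((0.0224 − 0.0375) × 1/12)
= 15358 · e^-0.001258 = 15358 × 0.998743
F = 15,339

15,339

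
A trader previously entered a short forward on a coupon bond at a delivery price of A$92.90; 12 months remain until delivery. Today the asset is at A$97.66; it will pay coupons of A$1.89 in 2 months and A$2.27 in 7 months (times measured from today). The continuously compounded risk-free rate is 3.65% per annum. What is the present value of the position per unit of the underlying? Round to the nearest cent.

PV(remaining coupons) I = 1.89·e^(−0.0365·2/12) + 2.27·e^(−0.0365·7/12) = 4.1007
Current forward F = (S − I)·e^(rT) = (97.66 − 4.1007)·e^(0.0365·12/12) = 93.5593 × 1.037174 = 97.0373
Value (long) = (F − K)·e^(−rT) = (97.0373 − 92.90) × 0.964158 = 3.9890
Short position value = −(long value) = -A$3.99

-A$3.99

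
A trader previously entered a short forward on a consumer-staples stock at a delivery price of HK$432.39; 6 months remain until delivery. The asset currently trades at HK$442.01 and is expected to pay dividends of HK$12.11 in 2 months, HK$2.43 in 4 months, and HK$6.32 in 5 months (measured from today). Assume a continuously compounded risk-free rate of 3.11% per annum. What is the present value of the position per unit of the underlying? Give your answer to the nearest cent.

PV(remaining dividends) I = 12.11·e^(−0.0311·2/12) + 2.43·e^(−0.0311·4/12) + 6.32·e^(−0.0311·5/12) = 20.6910
Current forward F = (S − I)·e^(rT) = (442.01 − 20.6910)·e^(0.0311·6/12) = 421.3190 × 1.015672 = 427.9219
Value (long) = (F − K)·e^(−rT) = (427.9219 − 432.39) × 0.984570 = -4.3992
Short position value = −(long value) = HK$4.40

HK$4.40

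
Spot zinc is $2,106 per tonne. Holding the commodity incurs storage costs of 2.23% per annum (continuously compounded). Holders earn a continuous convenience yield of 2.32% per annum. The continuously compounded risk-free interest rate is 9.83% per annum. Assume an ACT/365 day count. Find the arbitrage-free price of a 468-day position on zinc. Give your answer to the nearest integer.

$2,386 per tonne

Net carry = r + u − y = 0.0983 + 0.0223 − 0.0232 = 0.0974
F = S·e^((r+u−y)T) = 2106 · e^(0.0974 × 468/365) = 2106 · e^0.124885
= 2106 × 1.133018 = $2,386 per tonne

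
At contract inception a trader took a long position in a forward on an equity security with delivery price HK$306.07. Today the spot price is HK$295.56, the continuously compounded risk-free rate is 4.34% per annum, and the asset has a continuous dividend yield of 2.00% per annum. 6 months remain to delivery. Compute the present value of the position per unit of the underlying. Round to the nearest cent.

Current fair forward for the remaining 6 months: F = S·e^((r − q)·T), (r − q) = 0.0434 − 0.0200 = 0.0234
F = 295.56 · e^(0.0234 × 6/12) = 295.56 × 1.011769 = 299.0384
Value of long forward = (F − K)·e^(−rT) = (299.0384 − 306.07) · e^(−0.0434·6/12)
= -7.0316 × 0.978534 = -6.88

-HK$6.88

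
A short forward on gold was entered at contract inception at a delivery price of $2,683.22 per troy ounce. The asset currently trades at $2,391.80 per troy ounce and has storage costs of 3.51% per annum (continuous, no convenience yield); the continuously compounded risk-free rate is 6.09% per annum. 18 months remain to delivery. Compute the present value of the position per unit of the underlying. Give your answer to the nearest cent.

-$72.13 per troy ounce

Current fair forward for the remaining 18 months: F = S·e^((r + u)·T), (r + u) = 0.0609 + 0.0351 = 0.0960
F = 2391.80 · e^(0.0960 × 18/12) = 2391.80 × 1.15488411 = 2762.2518
Value of long forward = (F − K)·e^(−rT) = (2762.2518 − 2683.22) · e^(−0.0609·18/12)
= 79.0318 × 0.91269821 = 72.13
Short position value = −(long value) = -$72.13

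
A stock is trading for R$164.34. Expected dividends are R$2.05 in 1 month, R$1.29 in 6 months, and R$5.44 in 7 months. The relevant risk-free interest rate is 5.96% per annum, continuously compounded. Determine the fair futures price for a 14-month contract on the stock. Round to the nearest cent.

PV(dividends) I = 2.05·e^(−0.0596·1/12) + 1.29·e^(−0.0596·6/12) + 5.44·e^(−0.0596·7/12)
I = 2.0398 + 1.2521 + 5.2541 = 8.5460
F = (S − I)·e^(rT) = (164.34 − 8.5460) · e^(0.0596·14/12)
= 155.7940 · e^0.069533 = 155.7940 × 1.072007 = R$167.01

R$167.01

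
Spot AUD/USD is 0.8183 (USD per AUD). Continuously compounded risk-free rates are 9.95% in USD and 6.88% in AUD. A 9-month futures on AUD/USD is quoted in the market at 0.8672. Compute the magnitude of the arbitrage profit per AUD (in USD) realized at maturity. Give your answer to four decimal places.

0.0298 per AUD (in USD)

Fair futures: F* = S·e^(carry·T), with carry = (r_USD − r_AUD) = 0.0995 − 0.0688 = 0.0307
F* = 0.8183 · e^(0.0307 × 9/12) = 0.8183 · e^0.023025 = 0.8183 × 1.023292 = 0.8374
Market 0.8672 > fair 0.8374: forward overpriced → cash-and-carry (buy spot, short the forward).
At maturity, profit = |F_mkt − F*| = |0.8672 − 0.8374| = 0.0298 per AUD (in USD)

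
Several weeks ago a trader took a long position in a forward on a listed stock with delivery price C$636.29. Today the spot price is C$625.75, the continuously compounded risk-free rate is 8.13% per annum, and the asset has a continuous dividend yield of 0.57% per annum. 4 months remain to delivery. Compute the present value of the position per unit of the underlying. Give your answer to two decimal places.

C$5.28

Current fair forward for the remaining 4 months: F = S·e^((r − q)·T), (r − q) = 0.0813 − 0.0057 = 0.0756
F = 625.75 · e^(0.0756 × 4/12) = 625.75 × 1.025520 = 641.7191
Value of long forward = (F − K)·e^(−rT) = (641.7191 − 636.29) · e^(−0.0813·4/12)
= 5.4291 × 0.973264 = 5.28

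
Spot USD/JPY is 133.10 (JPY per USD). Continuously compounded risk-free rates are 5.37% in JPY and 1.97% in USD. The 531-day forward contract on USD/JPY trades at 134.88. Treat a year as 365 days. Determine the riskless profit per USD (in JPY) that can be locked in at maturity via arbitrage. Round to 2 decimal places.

Fair forward: F* = S·e^(carry·T), with carry = (r_JPY − r_USD) = 0.0537 − 0.0197 = 0.0340
F* = 133.10 · e^(0.0340 × 531/365) = 133.10 · e^0.049463 = 133.10 × 1.050707 = 139.8491
Market 134.88 < fair 139.8491: forward underpriced → reverse cash-and-carry (short spot, go long the forward).
At maturity, profit = |F_mkt − F*| = |134.88 − 139.8491| = 4.97 per USD (in JPY)

4.97 per USD (in JPY)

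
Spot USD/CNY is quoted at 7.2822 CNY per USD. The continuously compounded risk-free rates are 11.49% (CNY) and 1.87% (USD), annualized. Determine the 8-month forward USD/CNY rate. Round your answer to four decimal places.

7.7645

F = S·e^((r_CNY − r_USD)T) = 7.2822 · e^((0.1149 − 0.0187) × 8/12)
= 7.2822 · e^0.064133 = 7.2822 × 1.066234
F = 7.7645 CNY per USD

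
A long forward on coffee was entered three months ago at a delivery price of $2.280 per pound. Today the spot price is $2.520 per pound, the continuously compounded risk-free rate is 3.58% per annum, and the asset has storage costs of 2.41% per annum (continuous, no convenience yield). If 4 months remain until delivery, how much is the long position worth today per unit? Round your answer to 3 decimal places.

Current fair forward for the remaining 4 months: F = S·e^((r + u)·T), (r + u) = 0.0358 + 0.0241 = 0.0599
F = 2.520 · e^(0.0599 × 4/12) = 2.520 × 1.020167 = 2.5708
Value of long forward = (F − K)·e^(−rT) = (2.5708 − 2.280) · e^(−0.0358·4/12)
= 0.2908 × 0.988138 = 0.287

$0.287 per pound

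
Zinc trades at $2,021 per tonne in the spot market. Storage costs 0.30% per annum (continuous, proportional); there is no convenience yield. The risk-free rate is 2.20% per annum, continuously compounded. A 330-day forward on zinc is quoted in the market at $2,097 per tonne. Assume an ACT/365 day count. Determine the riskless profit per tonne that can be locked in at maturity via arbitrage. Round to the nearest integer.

$30 per tonne

Fair forward: F* = S·e^(carry·T), with carry = (r + u) = 0.0220 + 0.0030 = 0.0250
F* = 2021 · e^(0.0250 × 330/365) = 2021 · e^0.022603 = 2021 × 1.022860 = $2067.2001
Market $2097 > fair $2067.2001: forward overpriced → cash-and-carry (buy spot, short the forward).
At maturity, profit = |F_mkt − F*| = |2097 − 2067.2001| = $30 per tonne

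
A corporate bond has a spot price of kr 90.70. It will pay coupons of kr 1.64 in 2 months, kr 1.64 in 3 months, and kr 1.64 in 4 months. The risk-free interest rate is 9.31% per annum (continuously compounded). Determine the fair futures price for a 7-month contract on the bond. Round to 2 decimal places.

kr 90.69

PV(coupons) I = 1.64·e^(−0.0931·2/12) + 1.64·e^(−0.0931·3/12) + 1.64·e^(−0.0931·4/12)
I = 1.6147 + 1.6023 + 1.5899 = 4.8069
F = (S − I)·e^(rT) = (90.70 − 4.8069) · e^(0.0931·7/12)
= 85.8931 · e^0.054308 = 85.8931 × 1.055810 = kr 90.69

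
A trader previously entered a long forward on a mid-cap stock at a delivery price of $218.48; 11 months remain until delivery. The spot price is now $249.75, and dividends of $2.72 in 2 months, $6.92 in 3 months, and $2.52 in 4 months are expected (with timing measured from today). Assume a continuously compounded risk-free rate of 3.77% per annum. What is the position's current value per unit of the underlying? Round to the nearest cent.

$26.64

PV(remaining dividends) I = 2.72·e^(−0.0377·2/12) + 6.92·e^(−0.0377·3/12) + 2.52·e^(−0.0377·4/12) = 12.0466
Current forward F = (S − I)·e^(rT) = (249.75 − 12.0466)·e^(0.0377·11/12) = 237.7034 × 1.035162 = 246.0615
Value (long) = (F − K)·e^(−rT) = (246.0615 − 218.48) × 0.966032 = 26.6446
Value = $26.64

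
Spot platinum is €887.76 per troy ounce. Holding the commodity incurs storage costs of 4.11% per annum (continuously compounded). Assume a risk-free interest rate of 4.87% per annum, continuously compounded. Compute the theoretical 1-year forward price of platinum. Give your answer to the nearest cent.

€971.17 per troy ounce

Net carry = r + u − y = 0.0487 + 0.0411 − 0.0000 = 0.0898
F = S·e^((r+u−y)T) = 887.76 · e^(0.0898 × 1) = 887.76 · e^0.089800
= 887.76 × 1.093955 = €971.17 per troy ounce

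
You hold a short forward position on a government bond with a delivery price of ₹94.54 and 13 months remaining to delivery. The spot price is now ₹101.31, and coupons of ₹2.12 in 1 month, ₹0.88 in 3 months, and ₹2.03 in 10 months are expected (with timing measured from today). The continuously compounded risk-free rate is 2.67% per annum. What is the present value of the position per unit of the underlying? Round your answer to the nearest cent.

-₹4.49

PV(remaining coupons) I = 2.12·e^(−0.0267·1/12) + 0.88·e^(−0.0267·3/12) + 2.03·e^(−0.0267·10/12) = 4.9748
Current forward F = (S − I)·e^(rT) = (101.31 − 4.9748)·e^(0.0267·13/12) = 96.3352 × 1.029347 = 99.1623
Value (long) = (F − K)·e^(−rT) = (99.1623 − 94.54) × 0.971489 = 4.4905
Short position value = −(long value) = -₹4.49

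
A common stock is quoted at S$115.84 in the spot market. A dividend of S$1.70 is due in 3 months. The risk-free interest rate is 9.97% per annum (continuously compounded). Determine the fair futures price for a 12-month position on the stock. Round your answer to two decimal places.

S$126.15

PV(dividends) I = 1.70·e^(−0.0997·3/12)
I = 1.6582
F = (S − I)·e^(rT) = (115.84 − 1.6582) · e^(0.0997·12/12)
= 114.1818 · e^0.099700 = 114.1818 × 1.104839 = S$126.15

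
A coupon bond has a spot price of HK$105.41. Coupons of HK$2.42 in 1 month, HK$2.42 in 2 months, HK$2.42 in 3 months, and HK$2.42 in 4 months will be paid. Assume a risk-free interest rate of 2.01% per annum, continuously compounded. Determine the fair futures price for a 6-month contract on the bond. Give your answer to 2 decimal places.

PV(coupons) I = 2.42·e^(−0.0201·1/12) + 2.42·e^(−0.0201·2/12) + 2.42·e^(−0.0201·3/12) + 2.42·e^(−0.0201·4/12)
I = 2.4159 + 2.4119 + 2.4079 + 2.4038 = 9.6395
F = (S − I)·e^(rT) = (105.41 − 9.6395) · e^(0.0201·6/12)
= 95.7705 · e^0.010050 = 95.7705 × 1.010101 = HK$96.74

HK$96.74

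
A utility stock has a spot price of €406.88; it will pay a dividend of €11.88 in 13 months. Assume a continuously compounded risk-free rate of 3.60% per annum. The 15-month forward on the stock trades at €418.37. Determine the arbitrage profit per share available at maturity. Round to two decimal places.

€4.71 per share

PV(dividends) I = 11.88·e^(−0.0360·13/12) = 11.4256
Fair forward F* = (S − I)·e^(rT) = (406.88 − 11.4256)·e^0.045000 = 395.4544 × 1.046028 = 413.6564
Market €418.37 > fair 413.6564: forward overpriced → cash-and-carry (borrow at r, buy the stock and collect the dividends, short the forward).
Profit at T = |F_mkt − F*| = |418.37 − 413.6564| = €4.71 per share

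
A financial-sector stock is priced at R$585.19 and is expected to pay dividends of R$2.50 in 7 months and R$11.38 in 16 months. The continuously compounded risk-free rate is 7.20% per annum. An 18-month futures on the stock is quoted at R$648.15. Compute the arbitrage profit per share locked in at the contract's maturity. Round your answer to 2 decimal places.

R$10.41 per share

PV(dividends) I = 2.50·e^(−0.0720·7/12) + 11.38·e^(−0.0720·16/12) = 12.7355
Fair futures F* = (S − I)·e^(rT) = (585.19 − 12.7355)·e^0.108000 = 572.4545 × 1.114048 = 637.7418
Market R$648.15 > fair 637.7418: forward overpriced → cash-and-carry (borrow at r, buy the stock and collect the dividends, short the forward).
Profit at T = |F_mkt − F*| = |648.15 − 637.7418| = R$10.41 per share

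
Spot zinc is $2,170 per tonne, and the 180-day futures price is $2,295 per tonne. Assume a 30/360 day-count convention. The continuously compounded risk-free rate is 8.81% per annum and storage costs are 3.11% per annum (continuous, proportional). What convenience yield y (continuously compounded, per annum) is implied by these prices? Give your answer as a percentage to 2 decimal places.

F = S·e^((r+u−y)T) ⇒ (r+u−y) = ln(F/S)/T
ln(2295/2170) = 0.056006; /T ⇒ 0.112012
y = r + u − ln(F/S)/T = 0.0881 + 0.0311 − 0.112012 = 0.007188
y = 0.72%

0.72%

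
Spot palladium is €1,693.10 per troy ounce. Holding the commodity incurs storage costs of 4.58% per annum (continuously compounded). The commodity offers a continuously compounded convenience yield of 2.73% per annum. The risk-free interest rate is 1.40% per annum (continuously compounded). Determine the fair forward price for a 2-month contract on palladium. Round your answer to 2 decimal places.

Net carry = r + u − y = 0.0140 + 0.0458 − 0.0273 = 0.0325
F = S·e^((r+u−y)T) = 1693.10 · e^(0.0325 × 2/12) = 1693.10 · e^0.00541667
= 1693.10 × 1.00543137 = €1,702.30 per troy ounce

€1,702.30 per troy ounce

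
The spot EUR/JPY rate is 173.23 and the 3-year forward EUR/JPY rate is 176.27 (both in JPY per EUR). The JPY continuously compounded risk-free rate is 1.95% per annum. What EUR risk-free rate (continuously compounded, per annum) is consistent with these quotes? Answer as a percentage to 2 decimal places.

1.37%

F = S·e^((r_JPY − r_EUR)T) ⇒ r_EUR = r_JPY − ln(F/S)/T
ln(176.27/173.23) = 0.017397; /(3) = 0.005799
r_EUR = 0.0195 − 0.005799 = 0.013701
r_EUR = 1.37%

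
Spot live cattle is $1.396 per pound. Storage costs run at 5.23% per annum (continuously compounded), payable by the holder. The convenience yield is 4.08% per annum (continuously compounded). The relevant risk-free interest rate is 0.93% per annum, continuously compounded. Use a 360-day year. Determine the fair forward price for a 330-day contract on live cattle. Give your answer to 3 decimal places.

$1.423 per pound

Net carry = r + u − y = 0.0093 + 0.0523 − 0.0408 = 0.0208
F = S·e^((r+u−y)T) = 1.396 · e^(0.0208 × 330/360) = 1.396 · e^0.019067
= 1.396 × 1.019250 = $1.423 per pound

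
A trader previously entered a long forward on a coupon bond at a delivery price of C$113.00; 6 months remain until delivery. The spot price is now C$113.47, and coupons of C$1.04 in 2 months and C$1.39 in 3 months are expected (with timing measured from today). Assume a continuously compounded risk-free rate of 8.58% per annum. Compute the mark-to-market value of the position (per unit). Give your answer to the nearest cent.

PV(remaining coupons) I = 1.04·e^(−0.0858·2/12) + 1.39·e^(−0.0858·3/12) = 2.3857
Current forward F = (S − I)·e^(rT) = (113.47 − 2.3857)·e^(0.0858·6/12) = 111.0843 × 1.043834 = 115.9536
Value (long) = (F − K)·e^(−rT) = (115.9536 − 113.00) × 0.958007 = 2.8296
Value = C$2.83

C$2.83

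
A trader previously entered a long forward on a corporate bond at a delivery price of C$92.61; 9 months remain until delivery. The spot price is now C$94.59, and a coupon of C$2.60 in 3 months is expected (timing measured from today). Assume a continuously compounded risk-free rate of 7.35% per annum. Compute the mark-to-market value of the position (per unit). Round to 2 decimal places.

PV(remaining coupons) I = 2.60·e^(−0.0735·3/12) = 2.5527
Current forward F = (S − I)·e^(rT) = (94.59 − 2.5527)·e^(0.0735·9/12) = 92.0373 × 1.056673 = 97.2533
Value (long) = (F − K)·e^(−rT) = (97.2533 − 92.61) × 0.946367 = 4.3943
Value = C$4.39

C$4.39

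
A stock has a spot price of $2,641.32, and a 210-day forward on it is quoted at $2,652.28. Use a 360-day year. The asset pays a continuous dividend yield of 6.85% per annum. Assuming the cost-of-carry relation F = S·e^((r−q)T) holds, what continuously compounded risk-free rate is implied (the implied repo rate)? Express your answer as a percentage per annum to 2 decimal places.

From F = S·e^((r−q)T): (r − q) = ln(F/S)/T
ln(2652.28/2641.32) = ln(1.004149) = 0.004140
(r − q) = 0.004140 / (210/360) = 0.007097
r = ln(F/S)/T + q = 0.007097 + 0.0685 = 0.075597
r = 7.56%

7.56%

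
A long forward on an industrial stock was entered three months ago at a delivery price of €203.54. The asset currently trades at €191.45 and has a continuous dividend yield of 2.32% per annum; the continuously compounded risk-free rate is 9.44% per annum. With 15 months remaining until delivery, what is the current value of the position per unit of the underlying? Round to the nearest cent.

€5.09

Current fair forward for the remaining 15 months: F = S·e^((r − q)·T), (r − q) = 0.0944 − 0.0232 = 0.0712
F = 191.45 · e^(0.0712 × 15/12) = 191.45 × 1.093081 = 209.2704
Value of long forward = (F − K)·e^(−rT) = (209.2704 − 203.54) · e^(−0.0944·15/12)
= 5.7304 × 0.888696 = 5.09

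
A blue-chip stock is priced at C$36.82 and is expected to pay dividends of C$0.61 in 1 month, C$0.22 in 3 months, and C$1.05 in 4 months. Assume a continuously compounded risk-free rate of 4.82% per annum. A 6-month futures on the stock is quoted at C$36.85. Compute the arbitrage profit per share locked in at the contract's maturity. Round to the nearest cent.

PV(dividends) I = 0.61·e^(−0.0482·1/12) + 0.22·e^(−0.0482·3/12) + 1.05·e^(−0.0482·4/12) = 1.8582
Fair futures F* = (S − I)·e^(rT) = (36.82 − 1.8582)·e^0.024100 = 34.9618 × 1.024393 = 35.8146
Market C$36.85 > fair 35.8146: forward overpriced → cash-and-carry (borrow at r, buy the stock and collect the dividends, short the forward).
Profit at T = |F_mkt − F*| = |36.85 − 35.8146| = C$1.04 per share

C$1.04 per share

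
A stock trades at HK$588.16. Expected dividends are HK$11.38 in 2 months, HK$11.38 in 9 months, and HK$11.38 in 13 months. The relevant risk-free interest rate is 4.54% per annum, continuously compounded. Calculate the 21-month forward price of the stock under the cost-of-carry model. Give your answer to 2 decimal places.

PV(dividends) I = 11.38·e^(−0.0454·2/12) + 11.38·e^(−0.0454·9/12) + 11.38·e^(−0.0454·13/12)
I = 11.2942 + 10.9990 + 10.8338 = 33.1270
F = (S − I)·e^(rT) = (588.16 − 33.1270) · e^(0.0454·21/12)
= 555.0330 · e^0.079450 = 555.0330 × 1.082691 = HK$600.93

HK$600.93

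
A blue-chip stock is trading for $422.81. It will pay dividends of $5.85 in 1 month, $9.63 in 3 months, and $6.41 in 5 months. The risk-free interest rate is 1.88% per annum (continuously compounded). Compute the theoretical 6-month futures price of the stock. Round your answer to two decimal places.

PV(dividends) I = 5.85·e^(−0.0188·1/12) + 9.63·e^(−0.0188·3/12) + 6.41·e^(−0.0188·5/12)
I = 5.8408 + 9.5848 + 6.3600 = 21.7856
F = (S − I)·e^(rT) = (422.81 − 21.7856) · e^(0.0188·6/12)
= 401.0244 · e^0.009400 = 401.0244 × 1.009444 = $404.81

$404.81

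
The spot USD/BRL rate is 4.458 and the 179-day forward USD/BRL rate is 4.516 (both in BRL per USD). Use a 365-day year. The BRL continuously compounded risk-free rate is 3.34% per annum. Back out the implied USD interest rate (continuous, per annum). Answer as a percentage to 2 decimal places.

0.70%

F = S·e^((r_BRL − r_USD)T) ⇒ r_USD = r_BRL − ln(F/S)/T
ln(4.516/4.458) = 0.012926; /(179/365) = 0.026357
r_USD = 0.0334 − 0.026357 = 0.007043
r_USD = 0.70%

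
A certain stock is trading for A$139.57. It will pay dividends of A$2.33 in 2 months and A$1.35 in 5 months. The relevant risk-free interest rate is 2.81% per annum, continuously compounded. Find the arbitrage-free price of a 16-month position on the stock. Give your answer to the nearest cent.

A$141.11

PV(dividends) I = 2.33·e^(−0.0281·2/12) + 1.35·e^(−0.0281·5/12)
I = 2.3191 + 1.3343 = 3.6534
F = (S − I)·e^(rT) = (139.57 − 3.6534) · e^(0.0281·16/12)
= 135.9166 · e^0.037467 = 135.9166 × 1.038178 = A$141.11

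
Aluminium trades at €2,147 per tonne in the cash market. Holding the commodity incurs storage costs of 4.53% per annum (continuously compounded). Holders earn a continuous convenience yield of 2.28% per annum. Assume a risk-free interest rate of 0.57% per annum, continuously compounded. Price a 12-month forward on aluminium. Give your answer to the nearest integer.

€2,208 per tonne

Net carry = r + u − y = 0.0057 + 0.0453 − 0.0228 = 0.0282
F = S·e^((r+u−y)T) = 2147 · e^(0.0282 × 12/12) = 2147 · e^0.028200
= 2147 × 1.028601 = €2,208 per tonne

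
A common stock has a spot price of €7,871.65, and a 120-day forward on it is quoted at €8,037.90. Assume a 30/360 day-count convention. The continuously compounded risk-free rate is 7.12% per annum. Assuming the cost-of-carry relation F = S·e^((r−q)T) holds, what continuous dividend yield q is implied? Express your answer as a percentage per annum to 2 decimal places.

From F = S·e^((r−q)T): (r − q) = ln(F/S)/T
ln(8037.90/7871.65) = ln(1.021120) = 0.020900
(r − q) = 0.020900 / (120/360) = 0.062700
q = r − ln(F/S)/T = 0.0712 − 0.062700 = 0.008500
q = 0.85%

0.85%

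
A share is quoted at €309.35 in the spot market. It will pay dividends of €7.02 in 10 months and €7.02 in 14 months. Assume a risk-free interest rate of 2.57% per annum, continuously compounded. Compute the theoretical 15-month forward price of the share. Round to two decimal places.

€305.32

PV(dividends) I = 7.02·e^(−0.0257·10/12) + 7.02·e^(−0.0257·14/12)
I = 6.8713 + 6.8126 = 13.6839
F = (S − I)·e^(rT) = (309.35 − 13.6839) · e^(0.0257·15/12)
= 295.6661 · e^0.032125 = 295.6661 × 1.032647 = €305.32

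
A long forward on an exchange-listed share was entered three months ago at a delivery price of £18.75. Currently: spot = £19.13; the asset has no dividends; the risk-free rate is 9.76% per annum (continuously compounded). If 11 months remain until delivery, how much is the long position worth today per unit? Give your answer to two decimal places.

£1.98

Current fair forward for the remaining 11 months: F = S·e^(r·T), r = 0.0976
F = 19.13 · e^(0.0976 × 11/12) = 19.13 × 1.093591 = 20.9204
Value of long forward = (F − K)·e^(−rT) = (20.9204 − 18.75) · e^(−0.0976·11/12)
= 2.1704 × 0.914419 = 1.98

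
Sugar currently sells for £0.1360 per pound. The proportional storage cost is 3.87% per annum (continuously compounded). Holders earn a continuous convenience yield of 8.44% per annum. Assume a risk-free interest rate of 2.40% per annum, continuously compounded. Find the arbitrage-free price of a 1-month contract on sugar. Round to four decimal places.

Net carry = r + u − y = 0.0240 + 0.0387 − 0.0844 = -0.0217
F = S·e^((r+u−y)T) = 0.1360 · e^(-0.0217 × 1/12) = 0.1360 · e^-0.001808
= 0.1360 × 0.998194 = £0.1358 per pound

£0.1358 per pound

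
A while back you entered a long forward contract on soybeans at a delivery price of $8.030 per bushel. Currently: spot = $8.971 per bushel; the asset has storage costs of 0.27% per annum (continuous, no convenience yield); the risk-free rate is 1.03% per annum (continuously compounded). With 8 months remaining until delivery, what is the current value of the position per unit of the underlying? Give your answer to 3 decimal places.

$1.012 per bushel

Current fair forward for the remaining 8 months: F = S·e^((r + u)·T), (r + u) = 0.0103 + 0.0027 = 0.0130
F = 8.971 · e^(0.0130 × 8/12) = 8.971 × 1.008704 = 9.0491
Value of long forward = (F − K)·e^(−rT) = (9.0491 − 8.030) · e^(−0.0103·8/12)
= 1.0191 × 0.993157 = 1.012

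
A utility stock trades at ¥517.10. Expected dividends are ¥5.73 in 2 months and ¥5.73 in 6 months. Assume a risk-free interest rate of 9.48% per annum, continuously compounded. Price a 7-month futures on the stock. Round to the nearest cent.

PV(dividends) I = 5.73·e^(−0.0948·2/12) + 5.73·e^(−0.0948·6/12)
I = 5.6402 + 5.4647 = 11.1049
F = (S − I)·e^(rT) = (517.10 − 11.1049) · e^(0.0948·7/12)
= 505.9951 · e^0.055300 = 505.9951 × 1.056858 = ¥534.76

¥534.76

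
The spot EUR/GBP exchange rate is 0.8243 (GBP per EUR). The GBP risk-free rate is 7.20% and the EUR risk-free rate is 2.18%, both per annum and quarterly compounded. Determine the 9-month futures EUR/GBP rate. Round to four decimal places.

0.8556

By covered interest parity, F = S · (1+r_GBP/4)^(4T) / (1+r_EUR/4)^(4T)
= 0.8243 × 1.054978 / 1.016439 = 0.8243 × 1.037916
F = 0.8556 GBP per EUR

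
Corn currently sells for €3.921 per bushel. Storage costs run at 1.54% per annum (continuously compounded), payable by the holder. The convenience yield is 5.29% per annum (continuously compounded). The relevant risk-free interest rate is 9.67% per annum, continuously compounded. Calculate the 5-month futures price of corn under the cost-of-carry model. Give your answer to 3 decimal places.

Net carry = r + u − y = 0.0967 + 0.0154 − 0.0529 = 0.0592
F = S·e^((r+u−y)T) = 3.921 · e^(0.0592 × 5/12) = 3.921 · e^0.024667
= 3.921 × 1.024974 = €4.019 per bushel

€4.019 per bushel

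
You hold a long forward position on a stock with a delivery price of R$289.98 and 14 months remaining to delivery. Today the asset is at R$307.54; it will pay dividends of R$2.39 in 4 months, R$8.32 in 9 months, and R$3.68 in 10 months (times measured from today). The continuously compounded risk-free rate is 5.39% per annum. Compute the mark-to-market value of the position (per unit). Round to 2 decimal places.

PV(remaining dividends) I = 2.39·e^(−0.0539·4/12) + 8.32·e^(−0.0539·9/12) + 3.68·e^(−0.0539·10/12) = 13.8562
Current forward F = (S − I)·e^(rT) = (307.54 − 13.8562)·e^(0.0539·14/12) = 293.6838 × 1.064903 = 312.7448
Value (long) = (F − K)·e^(−rT) = (312.7448 − 289.98) × 0.939053 = 21.3774
Value = R$21.38

R$21.38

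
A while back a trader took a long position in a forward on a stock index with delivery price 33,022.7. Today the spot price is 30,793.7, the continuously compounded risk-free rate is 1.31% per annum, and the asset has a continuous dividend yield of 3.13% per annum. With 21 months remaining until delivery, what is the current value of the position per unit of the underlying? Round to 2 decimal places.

Current fair forward for the remaining 21 months: F = S·e^((r − q)·T), (r − q) = 0.0131 − 0.0313 = -0.0182
F = 30793.7 · e^(-0.0182 × 21/12) = 30793.7 × 0.96865187 = 29828.3751
Value of long forward = (F − K)·e^(−rT) = (29828.3751 − 33022.7) · e^(−0.0131·21/12)
= -3194.3249 × 0.97733578 = -3121.93

-3121.93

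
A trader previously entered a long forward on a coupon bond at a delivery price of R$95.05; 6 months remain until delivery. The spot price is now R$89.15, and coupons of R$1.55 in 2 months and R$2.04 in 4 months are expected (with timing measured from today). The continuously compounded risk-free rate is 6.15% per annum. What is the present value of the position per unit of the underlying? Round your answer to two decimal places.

-R$6.55

PV(remaining coupons) I = 1.55·e^(−0.0615·2/12) + 2.04·e^(−0.0615·4/12) = 3.5328
Current forward F = (S − I)·e^(rT) = (89.15 − 3.5328)·e^(0.0615·6/12) = 85.6172 × 1.031228 = 88.2909
Value (long) = (F − K)·e^(−rT) = (88.2909 − 95.05) × 0.969718 = -6.5544
Value = -R$6.55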